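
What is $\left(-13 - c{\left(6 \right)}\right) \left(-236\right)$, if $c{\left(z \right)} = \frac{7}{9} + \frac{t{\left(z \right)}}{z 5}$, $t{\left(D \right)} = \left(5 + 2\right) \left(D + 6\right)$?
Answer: $\frac{176056}{45} \approx 3912.4$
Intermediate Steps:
$t{\left(D \right)} = 42 + 7 D$ ($t{\left(D \right)} = 7 \left(6 + D\right) = 42 + 7 D$)
$c{\left(z \right)} = \frac{7}{9} + \frac{42 + 7 z}{5 z}$ ($c{\left(z \right)} = \frac{7}{9} + \frac{42 + 7 z}{z 5} = 7 \cdot \frac{1}{9} + \frac{42 + 7 z}{5 z} = \frac{7}{9} + \left(42 + 7 z\right) \frac{1}{5 z} = \frac{7}{9} + \frac{42 + 7 z}{5 z}$)
$\left(-13 - c{\left(6 \right)}\right) \left(-236\right) = \left(-13 - \frac{14 \left(27 + 7 \cdot 6\right)}{45 \cdot 6}\right) \left(-236\right) = \left(-13 - \frac{14}{45} \cdot \frac{1}{6} \left(27 + 42\right)\right) \left(-236\right) = \left(-13 - \frac{14}{45} \cdot \frac{1}{6} \cdot 69\right) \left(-236\right) = \left(-13 - \frac{161}{45}\right) \left(-236\right) = \left(- \frac{746}{45}\right) \left(-236\right) = \frac{176056}{45}$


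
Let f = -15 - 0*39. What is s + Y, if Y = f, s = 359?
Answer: 344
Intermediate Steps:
f = -15 (f = -15 - 1*0 = -15 + 0 = -15)
Y = -15
s + Y = 359 - 15 = 344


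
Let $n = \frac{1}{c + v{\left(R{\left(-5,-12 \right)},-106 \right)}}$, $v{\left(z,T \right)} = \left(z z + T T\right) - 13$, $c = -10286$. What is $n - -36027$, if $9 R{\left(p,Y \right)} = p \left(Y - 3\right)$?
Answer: $\frac{326332575}{9058} \approx 36027.0$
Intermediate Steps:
$R{\left(p,Y \right)} = \frac{p \left(-3 + Y\right)}{9}$ ($R{\left(p,Y \right)} = \frac{p \left(Y - 3\right)}{9} = \frac{p \left(-3 + Y\right)}{9}$)
$v{\left(z,T \right)} = -13 + T^{2} + z^{2}$ ($v{\left(z,T \right)} = \left(z^{2} + T^{2}\right) - 13 = \left(T^{2} + z^{2}\right) - 13 = -13 + T^{2} + z^{2}$)
$n = \frac{9}{9058}$ ($n = \frac{1}{-10286 + \left(-13 + \left(-106\right)^{2} + \left(\frac{1}{9} \left(-5\right) \left(-3 - 12\right)\right)^{2}\right)} = \frac{1}{-10286 + \left(-13 + 11236 + \left(\frac{1}{9} \left(-5\right) \left(-15\right)\right)^{2}\right)} = \frac{1}{-10286 + \left(-13 + 11236 + \left(\frac{25}{3}\right)^{2}\right)} = \frac{1}{-10286 + \left(-13 + 11236 + \frac{625}{9}\right)} = \frac{1}{-10286 + \frac{101632}{9}} = \frac{1}{\frac{9058}{9}} = \frac{9}{9058} \approx 0.0009936$)
$n - -36027 = \frac{9}{9058} - -36027 = \frac{9}{9058} + 36027 = \frac{326332575}{9058}$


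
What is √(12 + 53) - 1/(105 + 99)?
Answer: -1/204 + √65 ≈ 8.0574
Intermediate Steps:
√(12 + 53) - 1/(105 + 99) = √65 - 1/204 = -1/204 + √65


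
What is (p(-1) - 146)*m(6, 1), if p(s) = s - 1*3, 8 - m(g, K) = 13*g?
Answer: 10500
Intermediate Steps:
m(g, K) = 8 - 13*g
p(s) = -3 + s (p(s) = s - 3 = -3 + s)
(p(-1) - 146)*m(6, 1) = ((-3 - 1) - 146)*(8 - 13*6) = (-4 - 146)*(8 - 78) = -150*(-70) = 10500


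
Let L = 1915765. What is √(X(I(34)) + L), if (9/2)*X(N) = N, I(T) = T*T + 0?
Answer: √17244197/3 ≈ 1384.2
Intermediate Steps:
I(T) = T² (I(T) = T² + 0 = T²)
X(N) = 2*N/9
√(X(I(34)) + L) = √((2/9)*34² + 1915765) = √((2/9)*1156 + 1915765) = √(2312/9 + 1915765) = √(17244197/9) = √17244197/3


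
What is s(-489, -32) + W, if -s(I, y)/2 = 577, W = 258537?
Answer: 257383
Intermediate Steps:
s(I, y) = -1154 (s(I, y) = -2*577 = -1154)
s(-489, -32) + W = -1154 + 258537 = 257383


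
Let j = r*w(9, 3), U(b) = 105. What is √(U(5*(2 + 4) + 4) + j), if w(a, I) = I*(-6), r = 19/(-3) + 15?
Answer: I*√51 ≈ 7.1414*I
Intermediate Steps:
r = 26/3 (r = 19*(-⅓) + 15 = -19/3 + 15 = 26/3 ≈ 8.6667)
w(a, I) = -6*I
j = -156 (j = 26*(-6*3)/3 = (26/3)*(-18) = -156)
√(U(5*(2 + 4) + 4) + j) = √(105 - 156) = √(-51) = I*√51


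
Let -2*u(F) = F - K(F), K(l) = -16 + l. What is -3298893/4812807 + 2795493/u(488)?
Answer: -4484731556665/12834152 ≈ -3.4944e+5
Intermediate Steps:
u(F) = -8 (u(F) = -(F - (-16 + F))/2 = -(F + (16 - F))/2 = -½*16 = -8)
-3298893/4812807 + 2795493/u(488) = -3298893/4812807 + 2795493/(-8) = -3298893*1/4812807 + 2795493*(-⅛) = -1099631/1604269 - 2795493/8 = -4484731556665/12834152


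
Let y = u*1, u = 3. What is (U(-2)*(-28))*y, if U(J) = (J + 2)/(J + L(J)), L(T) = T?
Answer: 0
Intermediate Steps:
y = 3 (y = 3*1 = 3)
U(J) = (2 + J)/(2*J) (U(J) = (J + 2)/(J + J) = (2 + J)/((2*J)) = (2 + J)*(1/(2*J)) = (2 + J)/(2*J))
(U(-2)*(-28))*y = (((½)*(2 - 2)/(-2))*(-28))*3 = (((½)*(-½)*0)*(-28))*3 = (0*(-28))*3 = 0*3 = 0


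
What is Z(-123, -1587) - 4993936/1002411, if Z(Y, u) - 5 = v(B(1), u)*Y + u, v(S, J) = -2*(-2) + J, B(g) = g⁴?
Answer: 193587635261/1002411 ≈ 1.9312e+5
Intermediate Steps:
v(S, J) = 4 + J
Z(Y, u) = 5 + u + Y*(4 + u) (Z(Y, u) = 5 + ((4 + u)*Y + u) = 5 + (Y*(4 + u) + u) = 5 + (u + Y*(4 + u)) = 5 + u + Y*(4 + u))
Z(-123, -1587) - 4993936/1002411 = (5 - 1587 - 123*(4 - 1587)) - 4993936/1002411 = (5 - 1587 - 123*(-1583)) - 4993936*1/1002411 = (5 - 1587 + 194709) - 4993936/1002411 = 193127 - 4993936/1002411 = 193587635261/1002411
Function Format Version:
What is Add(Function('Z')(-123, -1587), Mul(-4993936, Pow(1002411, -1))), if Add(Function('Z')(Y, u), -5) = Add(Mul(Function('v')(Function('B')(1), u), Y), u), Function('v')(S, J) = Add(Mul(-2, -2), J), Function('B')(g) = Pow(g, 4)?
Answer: Rational(193587635261, 1002411) ≈ 1.9312e+5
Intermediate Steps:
Function('v')(S, J) = Add(4, J)
Function('Z')(Y, u) = Add(5, u, Mul(Y, Add(4, u))) (Function('Z')(Y, u) = Add(5, Add(Mul(Add(4, u), Y), u)) = Add(5, Add(Mul(Y, Add(4, u)), u)) = Add(5, Add(u, Mul(Y, Add(4, u)))) = Add(5, u, Mul(Y, Add(4, u))))
Add(Function('Z')(-123, -1587), Mul(-4993936, Pow(1002411, -1))) = Add(Add(5, -1587, Mul(-123, Add(4, -1587))), Mul(-4993936, Pow(1002411, -1))) = Add(Add(5, -1587, Mul(-123, -1583)), Mul(-4993936, Rational(1, 1002411))) = Add(Add(5, -1587, 194709), Rational(-4993936, 1002411)) = Add(193127, Rational(-4993936, 1002411)) = Rational(193587635261, 1002411)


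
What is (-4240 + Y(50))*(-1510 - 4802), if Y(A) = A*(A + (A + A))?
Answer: -20577120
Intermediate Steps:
Y(A) = 3*A² (Y(A) = A*(A + 2*A) = A*(3*A) = 3*A²)
(-4240 + Y(50))*(-1510 - 4802) = (-4240 + 3*50²)*(-1510 - 4802) = (-4240 + 3*2500)*(-6312) = (-4240 + 7500)*(-6312) = 3260*(-6312) = -20577120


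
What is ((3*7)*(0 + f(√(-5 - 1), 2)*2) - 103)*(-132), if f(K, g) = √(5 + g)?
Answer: 13596 - 5544*√7 ≈ -1072.0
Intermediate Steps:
((3*7)*(0 + f(√(-5 - 1), 2)*2) - 103)*(-132) = ((3*7)*(0 + √(5 + 2)*2) - 103)*(-132) = (21*(0 + √7*2) - 103)*(-132) = (21*(0 + 2*√7) - 103)*(-132) = (21*(2*√7) - 103)*(-132) = (42*√7 - 103)*(-132) = (-103 + 42*√7)*(-132) = 13596 - 5544*√7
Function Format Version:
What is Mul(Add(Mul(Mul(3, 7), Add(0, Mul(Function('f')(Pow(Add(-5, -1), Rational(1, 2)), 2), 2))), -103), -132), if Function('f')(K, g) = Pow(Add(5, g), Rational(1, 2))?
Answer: Add(13596, Mul(-5544, Pow(7, Rational(1, 2)))) ≈ -1072.0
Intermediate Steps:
Mul(Add(Mul(Mul(3, 7), Add(0, Mul(Function('f')(Pow(Add(-5, -1), Rational(1, 2)), 2), 2))), -103), -132) = Mul(Add(Mul(Mul(3, 7), Add(0, Mul(Pow(Add(5, 2), Rational(1, 2)), 2))), -103), -132) = Mul(Add(Mul(21, Add(0, Mul(Pow(7, Rational(1, 2)), 2))), -103), -132) = Mul(Add(Mul(21, Add(0, Mul(2, Pow(7, Rational(1, 2))))), -103), -132) = Mul(Add(Mul(21, Mul(2, Pow(7, Rational(1, 2)))), -103), -132) = Mul(Add(Mul(42, Pow(7, Rational(1, 2))), -103), -132) = Mul(Add(-103, Mul(42, Pow(7, Rational(1, 2)))), -132) = Add(13596, Mul(-5544, Pow(7, Rational(1, 2))))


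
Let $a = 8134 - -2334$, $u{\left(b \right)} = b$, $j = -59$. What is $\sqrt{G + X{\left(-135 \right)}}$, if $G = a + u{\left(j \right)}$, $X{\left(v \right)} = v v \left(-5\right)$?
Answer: $2 i \sqrt{20179} \approx 284.11 i$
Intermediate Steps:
$X{\left(v \right)} = - 5 v^{2}$ ($X{\left(v \right)} = v^{2} \left(-5\right) = - 5 v^{2}$)
$a = 10468$ ($a = 8134 + 2334 = 10468$)
$G = 10409$ ($G = 10468 - 59 = 10409$)
$\sqrt{G + X{\left(-135 \right)}} = \sqrt{10409 - 5 \left(-135\right)^{2}} = \sqrt{10409 - 91125} = \sqrt{-80716} = 2 i \sqrt{20179}$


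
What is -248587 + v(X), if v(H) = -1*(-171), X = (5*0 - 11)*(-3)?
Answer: -248416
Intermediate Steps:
X = 33 (X = (0 - 11)*(-3) = -11*(-3) = 33)
v(H) = 171
-248587 + v(X) = -248587 + 171 = -248416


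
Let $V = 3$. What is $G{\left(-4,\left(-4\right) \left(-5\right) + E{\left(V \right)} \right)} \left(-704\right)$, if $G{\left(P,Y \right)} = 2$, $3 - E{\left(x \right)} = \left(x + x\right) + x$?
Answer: $-1408$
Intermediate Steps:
$E{\left(x \right)} = 3 - 3 x$ ($E{\left(x \right)} = 3 - \left(\left(x + x\right) + x\right) = 3 - \left(2 x + x\right) = 3 - 3 x$)
$G{\left(-4,\left(-4\right) \left(-5\right) + E{\left(V \right)} \right)} \left(-704\right) = 2 \left(-704\right) = -1408$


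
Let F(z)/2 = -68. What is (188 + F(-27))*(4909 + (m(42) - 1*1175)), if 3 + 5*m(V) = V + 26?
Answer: 194844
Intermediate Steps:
F(z) = -136 (F(z) = 2*(-68) = -136)
m(V) = 23/5 + V/5 (m(V) = -⅗ + (V + 26)/5 = -⅗ + (26 + V)/5 = -⅗ + (26/5 + V/5) = 23/5 + V/5)
(188 + F(-27))*(4909 + (m(42) - 1*1175)) = (188 - 136)*(4909 + ((23/5 + (⅕)*42) - 1*1175)) = 52*(4909 + ((23/5 + 42/5) - 1175)) = 52*(4909 + (13 - 1175)) = 52*(4909 - 1162) = 52*3747 = 194844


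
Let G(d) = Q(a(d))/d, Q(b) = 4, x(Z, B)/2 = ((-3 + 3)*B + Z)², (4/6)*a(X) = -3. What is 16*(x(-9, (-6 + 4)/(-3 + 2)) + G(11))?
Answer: 28576/11 ≈ 2597.8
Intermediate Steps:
a(X) = -9/2 (a(X) = (3/2)*(-3) = -9/2)
x(Z, B) = 2*Z² (x(Z, B) = 2*((-3 + 3)*B + Z)² = 2*(0*B + Z)² = 2*(0 + Z)² = 2*Z²)
G(d) = 4/d
16*(x(-9, (-6 + 4)/(-3 + 2)) + G(11)) = 16*(2*(-9)² + 4/11) = 16*(2*81 + 4*(1/11)) = 16*(162 + 4/11) = 16*(1786/11) = 28576/11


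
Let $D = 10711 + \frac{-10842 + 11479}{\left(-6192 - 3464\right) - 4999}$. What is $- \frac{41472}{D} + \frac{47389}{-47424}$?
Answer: $- \frac{9065398519823}{1861025270208} \approx -4.8712$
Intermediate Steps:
$D = \frac{156969068}{14655}$ ($D = 10711 + \frac{637}{\left(-6192 - 3464\right) - 4999} = 10711 + \frac{637}{-9656 - 4999} = 10711 + \frac{637}{-14655} = 10711 + 637 \left(- \frac{1}{14655}\right) = 10711 - \frac{637}{14655} = \frac{156969068}{14655} \approx 10711.0$)
$- \frac{41472}{D} + \frac{47389}{-47424} = - \frac{41472}{\frac{156969068}{14655}} + \frac{47389}{-47424} = \left(-41472\right) \frac{14655}{156969068} + 47389 \left(- \frac{1}{47424}\right) = - \frac{151943040}{39242267} - \frac{47389}{47424} = - \frac{9065398519823}{1861025270208}$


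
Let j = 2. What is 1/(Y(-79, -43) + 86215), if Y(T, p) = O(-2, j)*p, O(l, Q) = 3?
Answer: 1/86086 ≈ 1.1616e-5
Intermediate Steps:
Y(T, p) = 3*p
1/(Y(-79, -43) + 86215) = 1/(3*(-43) + 86215) = 1/(-129 + 86215) = 1/86086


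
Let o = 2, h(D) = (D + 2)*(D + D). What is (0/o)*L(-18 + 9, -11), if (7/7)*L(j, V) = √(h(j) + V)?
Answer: 0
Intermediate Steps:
h(D) = 2*D*(2 + D) (h(D) = (2 + D)*(2*D) = 2*D*(2 + D))
L(j, V) = √(V + 2*j*(2 + j)) (L(j, V) = √(2*j*(2 + j) + V) = √(V + 2*j*(2 + j)))
(0/o)*L(-18 + 9, -11) = (0/2)*√(-11 + 2*(-18 + 9)*(2 + (-18 + 9))) = (0*(½))*√(-11 + 2*(-9)*(2 - 9)) = 0*√(-11 + 2*(-9)*(-7)) = 0*√(-11 + 126) = 0*√115 = 0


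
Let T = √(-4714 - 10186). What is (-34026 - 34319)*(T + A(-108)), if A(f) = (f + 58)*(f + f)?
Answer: -738126000 - 683450*I*√149 ≈ -7.3813e+8 - 8.3426e+6*I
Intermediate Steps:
T = 10*I*√149 (T = √(-14900) = 10*I*√149 ≈ 122.07*I)
A(f) = 2*f*(58 + f) (A(f) = (58 + f)*(2*f) = 2*f*(58 + f))
(-34026 - 34319)*(T + A(-108)) = (-34026 - 34319)*(10*I*√149 + 2*(-108)*(58 - 108)) = -68345*(10*I*√149 + 2*(-108)*(-50)) = -68345*(10*I*√149 + 10800) = -68345*(10800 + 10*I*√149) = -738126000 - 683450*I*√149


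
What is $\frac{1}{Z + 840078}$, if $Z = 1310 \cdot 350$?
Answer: $\frac{1}{1298578} \approx 7.7007 \cdot 10^{-7}$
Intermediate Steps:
$Z = 458500$
$\frac{1}{Z + 840078} = \frac{1}{458500 + 840078} = \frac{1}{1298578}$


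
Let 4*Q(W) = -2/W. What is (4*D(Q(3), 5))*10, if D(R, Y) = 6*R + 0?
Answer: -40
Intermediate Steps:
Q(W) = -1/(2*W) (Q(W) = (-2/W)/4 = -1/(2*W))
D(R, Y) = 6*R
(4*D(Q(3), 5))*10 = (4*(6*(-½/3)))*10 = (4*(6*(-½*⅓)))*10 = (4*(6*(-⅙)))*10 = (4*(-1))*10 = -4*10 = -40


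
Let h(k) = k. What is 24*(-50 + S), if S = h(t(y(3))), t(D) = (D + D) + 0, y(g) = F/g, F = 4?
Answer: -1136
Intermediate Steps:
y(g) = 4/g
t(D) = 2*D (t(D) = 2*D + 0 = 2*D)
S = 8/3 (S = 2*(4/3) = 8/3 ≈ 2.6667)
24*(-50 + S) = 24*(-50 + 8/3) = 24*(-142/3) = -1136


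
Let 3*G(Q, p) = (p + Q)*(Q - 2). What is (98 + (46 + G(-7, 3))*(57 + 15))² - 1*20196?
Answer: 18246880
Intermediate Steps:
G(Q, p) = (-2 + Q)*(Q + p)/3 (G(Q, p) = ((p + Q)*(Q - 2))/3 = ((Q + p)*(-2 + Q))/3 = ((-2 + Q)*(Q + p))/3 = (-2 + Q)*(Q + p)/3)
(98 + (46 + G(-7, 3))*(57 + 15))² - 1*20196 = (98 + (46 + (-⅔*(-7) - ⅔*3 + (⅓)*(-7)² + (⅓)*(-7)*3))*(57 + 15))² - 1*20196 = (98 + (46 + (14/3 - 2 + (⅓)*49 - 7))*72)² - 20196 = (98 + (46 + (14/3 - 2 + 49/3 - 7))*72)² - 20196 = (98 + (46 + 12)*72)² - 20196 = (98 + 58*72)² - 20196 = (98 + 4176)² - 20196 = 4274² - 20196 = 18267076 - 20196 = 18246880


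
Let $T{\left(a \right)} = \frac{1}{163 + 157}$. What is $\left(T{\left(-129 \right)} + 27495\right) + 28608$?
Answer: $\frac{17952961}{320} \approx 56103.0$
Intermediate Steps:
$T{\left(a \right)} = \frac{1}{320}$
$\left(T{\left(-129 \right)} + 27495\right) + 28608 = \left(\frac{1}{320} + 27495\right) + 28608 = \frac{8798401}{320} + 28608 = \frac{17952961}{320}$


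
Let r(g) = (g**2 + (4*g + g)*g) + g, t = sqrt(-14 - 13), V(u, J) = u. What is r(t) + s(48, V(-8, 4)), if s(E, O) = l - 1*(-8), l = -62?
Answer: -216 + 3*I*sqrt(3) ≈ -216.0 + 5.1962*I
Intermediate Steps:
t = 3*I*sqrt(3) (t = sqrt(-27) = 3*I*sqrt(3) ≈ 5.1962*I)
r(g) = g + 6*g**2 (r(g) = (g**2 + (5*g)*g) + g = (g**2 + 5*g**2) + g = 6*g**2 + g = g + 6*g**2)
s(E, O) = -54 (s(E, O) = -62 - 1*(-8) = -62 + 8 = -54)
r(t) + s(48, V(-8, 4)) = (3*I*sqrt(3))*(1 + 6*(3*I*sqrt(3))) - 54 = (3*I*sqrt(3))*(1 + 18*I*sqrt(3)) - 54 = 3*I*sqrt(3)*(1 + 18*I*sqrt(3)) - 54 = -54 + 3*I*sqrt(3)*(1 + 18*I*sqrt(3))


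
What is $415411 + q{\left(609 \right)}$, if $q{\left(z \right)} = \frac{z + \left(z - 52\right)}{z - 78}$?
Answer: $\frac{220584407}{531} \approx 4.1541 \cdot 10^{5}$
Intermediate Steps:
$q{\left(z \right)} = \frac{-52 + 2 z}{-78 + z}$ ($q{\left(z \right)} = \frac{z + \left(-52 + z\right)}{-78 + z} = \frac{-52 + 2 z}{-78 + z}$)
$415411 + q{\left(609 \right)} = 415411 + \frac{2 \left(-26 + 609\right)}{-78 + 609} = 415411 + 2 \cdot \frac{1}{531} \cdot 583 = 415411 + \frac{1166}{531} = \frac{220584407}{531}$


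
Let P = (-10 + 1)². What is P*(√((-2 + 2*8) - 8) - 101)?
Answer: -8181 + 81*√6 ≈ -7982.6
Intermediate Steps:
P = 81 (P = (-9)² = 81)
P*(√((-2 + 2*8) - 8) - 101) = 81*(√((-2 + 2*8) - 8) - 101) = 81*(√((-2 + 16) - 8) - 101) = 81*(√(14 - 8) - 101) = 81*(√6 - 101) = 81*(-101 + √6) = -8181 + 81*√6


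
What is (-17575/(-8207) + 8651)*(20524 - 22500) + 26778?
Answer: -140108504986/8207 ≈ -1.7072e+7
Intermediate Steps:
(-17575/(-8207) + 8651)*(20524 - 22500) + 26778 = (-17575*(-1/8207) + 8651)*(-1976) + 26778 = (17575/8207 + 8651)*(-1976) + 26778 = (71016332/8207)*(-1976) + 26778 = -140328272032/8207 + 26778 = -140108504986/8207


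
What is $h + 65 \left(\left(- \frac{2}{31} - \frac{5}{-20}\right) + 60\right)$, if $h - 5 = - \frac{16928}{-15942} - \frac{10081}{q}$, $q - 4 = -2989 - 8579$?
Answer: $\frac{2799604973468}{714368991} \approx 3919.0$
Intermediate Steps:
$q = -11564$ ($q = 4 - 11568 = -11564$)
$h = \frac{639116567}{92176644}$ ($h = 5 - \left(- \frac{10081}{11564} - \frac{8464}{7971}\right) = 5 - - \frac{178233347}{92176644} = 5 + \left(\frac{8464}{7971} + \frac{10081}{11564}\right) = 5 + \frac{178233347}{92176644} = \frac{639116567}{92176644} \approx 6.9336$)
$h + 65 \left(\left(- \frac{2}{31} - \frac{5}{-20}\right) + 60\right) = \frac{639116567}{92176644} + 65 \left(\left(- \frac{2}{31} - \frac{5}{-20}\right) + 60\right) = \frac{639116567}{92176644} + 65 \left(\left(\left(-2\right) \frac{1}{31} - - \frac{1}{4}\right) + 60\right) = \frac{639116567}{92176644} + 65 \left(\left(- \frac{2}{31} + \frac{1}{4}\right) + 60\right) = \frac{639116567}{92176644} + 65 \left(\frac{23}{124} + 60\right) = \frac{639116567}{92176644} + 65 \cdot \frac{7463}{124} = \frac{639116567}{92176644} + \frac{485095}{124} = \frac{2799604973468}{714368991}$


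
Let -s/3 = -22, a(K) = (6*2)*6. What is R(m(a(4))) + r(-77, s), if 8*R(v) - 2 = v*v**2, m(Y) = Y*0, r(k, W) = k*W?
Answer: -20327/4 ≈ -5081.8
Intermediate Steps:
a(K) = 72 (a(K) = 12*6 = 72)
s = 66 (s = -3*(-22) = 66)
r(k, W) = W*k
m(Y) = 0
R(v) = 1/4 + v**3/8 (R(v) = 1/4 + (v*v**2)/8 = 1/4 + v**3/8)
R(m(a(4))) + r(-77, s) = (1/4 + (1/8)*0**3) + 66*(-77) = (1/4 + (1/8)*0) - 5082 = (1/4 + 0) - 5082 = 1/4 - 5082 = -20327/4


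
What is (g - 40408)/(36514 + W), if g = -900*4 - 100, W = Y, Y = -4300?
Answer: -22054/16107 ≈ -1.3692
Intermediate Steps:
W = -4300
g = -3700 (g = -60*60 - 100 = -3600 - 100 = -3700)
(g - 40408)/(36514 + W) = (-3700 - 40408)/(36514 - 4300) = -44108/32214 = -44108*1/32214 = -22054/16107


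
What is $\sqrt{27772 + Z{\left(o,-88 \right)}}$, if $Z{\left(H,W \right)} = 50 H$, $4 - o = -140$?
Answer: $2 \sqrt{8743} \approx 187.01$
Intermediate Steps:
$o = 144$ ($o = 4 - -140 = 4 + 140 = 144$)
$\sqrt{27772 + Z{\left(o,-88 \right)}} = \sqrt{27772 + 50 \cdot 144} = \sqrt{27772 + 7200} = \sqrt{34972} = 2 \sqrt{8743}$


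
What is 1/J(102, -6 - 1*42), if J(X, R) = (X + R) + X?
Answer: 1/156 ≈ 0.0064103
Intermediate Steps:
J(X, R) = R + 2*X (J(X, R) = (R + X) + X = R + 2*X)
1/J(102, -6 - 1*42) = 1/((-6 - 1*42) + 2*102) = 1/((-6 - 42) + 204) = 1/(-48 + 204) = 1/156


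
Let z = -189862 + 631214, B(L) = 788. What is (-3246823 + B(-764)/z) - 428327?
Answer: -405508700503/110338 ≈ -3.6751e+6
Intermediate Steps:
z = 441352
(-3246823 + B(-764)/z) - 428327 = (-3246823 + 788/441352) - 428327 = (-3246823 + 788*(1/441352)) - 428327 = (-3246823 + 197/110338) - 428327 = -358247955977/110338 - 428327 = -405508700503/110338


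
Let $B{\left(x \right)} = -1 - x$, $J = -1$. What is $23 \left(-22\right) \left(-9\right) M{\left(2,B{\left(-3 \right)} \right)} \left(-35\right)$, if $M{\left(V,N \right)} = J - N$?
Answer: $478170$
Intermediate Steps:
$M{\left(V,N \right)} = -1 - N$
$23 \left(-22\right) \left(-9\right) M{\left(2,B{\left(-3 \right)} \right)} \left(-35\right) = 23 \left(-22\right) \left(-9\right) \left(-1 - \left(-1 - -3\right)\right) \left(-35\right) = \left(-506\right) \left(-9\right) \left(-1 - \left(-1 + 3\right)\right) \left(-35\right) = 4554 \left(-1 - 2\right) \left(-35\right) = 4554 \left(\left(-3\right) \left(-35\right)\right) = 4554 \cdot 105 = 478170$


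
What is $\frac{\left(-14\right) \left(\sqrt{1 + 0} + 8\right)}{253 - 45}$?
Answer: $- \frac{63}{104} \approx -0.60577$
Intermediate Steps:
$\frac{\left(-14\right) \left(\sqrt{1 + 0} + 8\right)}{253 - 45} = \frac{\left(-14\right) \left(\sqrt{1} + 8\right)}{253 - 45} = \frac{\left(-14\right) \left(1 + 8\right)}{208} = \left(-14\right) 9 \cdot \frac{1}{208} = \left(-126\right) \frac{1}{208} = - \frac{63}{104}$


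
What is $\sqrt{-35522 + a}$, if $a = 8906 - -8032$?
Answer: $2 i \sqrt{4646} \approx 136.32 i$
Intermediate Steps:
$a = 16938$ ($a = 8906 + 8032 = 16938$)
$\sqrt{-35522 + a} = \sqrt{-35522 + 16938} = \sqrt{-18584} = 2 i \sqrt{4646}$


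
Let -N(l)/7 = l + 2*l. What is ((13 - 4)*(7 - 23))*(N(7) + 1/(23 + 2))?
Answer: 529056/25 ≈ 21162.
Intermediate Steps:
N(l) = -21*l (N(l) = -7*(l + 2*l) = -21*l)
((13 - 4)*(7 - 23))*(N(7) + 1/(23 + 2)) = ((13 - 4)*(7 - 23))*(-21*7 + 1/(23 + 2)) = (9*(-16))*(-147 + 1/25) = -144*(-147 + 1/25) = -144*(-3674/25) = 529056/25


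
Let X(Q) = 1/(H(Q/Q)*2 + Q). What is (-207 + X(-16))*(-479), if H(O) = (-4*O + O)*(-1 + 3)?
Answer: 2776763/28 ≈ 99170.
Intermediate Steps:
H(O) = -6*O (H(O) = -3*O*2 = -6*O)
X(Q) = 1/(-12 + Q) (X(Q) = 1/(-6*Q/Q*2 + Q) = 1/(-6*1*2 + Q) = 1/(-6*2 + Q) = 1/(-12 + Q))
(-207 + X(-16))*(-479) = (-207 + 1/(-12 - 16))*(-479) = (-207 + 1/(-28))*(-479) = (-207 - 1/28)*(-479) = -5797/28*(-479) = 2776763/28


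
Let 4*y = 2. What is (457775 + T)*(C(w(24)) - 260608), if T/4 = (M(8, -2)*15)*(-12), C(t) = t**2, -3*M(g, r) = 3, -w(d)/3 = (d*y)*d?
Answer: 222777218560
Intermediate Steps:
y = 1/2 (y = (1/4)*2 = 1/2 ≈ 0.50000)
w(d) = -3*d**2/2 (w(d) = -3*d*(1/2)*d = -3*d/2*d = -3*d**2/2)
M(g, r) = -1 (M(g, r) = -1/3*3 = -1)
T = 720 (T = 4*(-1*15*(-12)) = 4*(-15*(-12)) = 4*180 = 720)
(457775 + T)*(C(w(24)) - 260608) = (457775 + 720)*((-3/2*24**2)**2 - 260608) = 458495*((-3/2*576)**2 - 260608) = 458495*((-864)**2 - 260608) = 458495*(746496 - 260608) = 458495*485888 = 222777218560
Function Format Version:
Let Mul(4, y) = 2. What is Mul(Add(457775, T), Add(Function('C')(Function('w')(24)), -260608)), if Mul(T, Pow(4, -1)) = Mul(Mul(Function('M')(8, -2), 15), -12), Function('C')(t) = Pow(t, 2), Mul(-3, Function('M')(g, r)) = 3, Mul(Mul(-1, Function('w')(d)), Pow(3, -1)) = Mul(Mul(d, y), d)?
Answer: 222777218560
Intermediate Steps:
y = Rational(1, 2) (y = Mul(Rational(1, 4), 2) = Rational(1, 2) ≈ 0.50000)
Function('w')(d) = Mul(Rational(-3, 2), Pow(d, 2)) (Function('w')(d) = Mul(-3, Mul(Mul(d, Rational(1, 2)), d)) = Mul(-3, Mul(Mul(Rational(1, 2), d), d)) = Mul(-3, Mul(Rational(1, 2), Pow(d, 2))) = Mul(Rational(-3, 2), Pow(d, 2)))
Function('M')(g, r) = -1 (Function('M')(g, r) = Mul(Rational(-1, 3), 3) = -1)
T = 720 (T = Mul(4, Mul(Mul(-1, 15), -12)) = Mul(4, Mul(-15, -12)) = Mul(4, 180) = 720)
Mul(Add(457775, T), Add(Function('C')(Function('w')(24)), -260608)) = Mul(Add(457775, 720), Add(Pow(Mul(Rational(-3, 2), Pow(24, 2)), 2), -260608)) = Mul(458495, Add(Pow(Mul(Rational(-3, 2), 576), 2), -260608)) = Mul(458495, Add(Pow(-864, 2), -260608)) = Mul(458495, Add(746496, -260608)) = Mul(458495, 485888) = 222777218560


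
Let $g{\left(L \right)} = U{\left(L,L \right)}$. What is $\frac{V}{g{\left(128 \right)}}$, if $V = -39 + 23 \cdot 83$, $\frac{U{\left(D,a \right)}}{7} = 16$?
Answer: $\frac{935}{56} \approx 16.696$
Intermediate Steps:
$U{\left(D,a \right)} = 112$ ($U{\left(D,a \right)} = 7 \cdot 16 = 112$)
$g{\left(L \right)} = 112$
$V = 1870$ ($V = -39 + 1909 = 1870$)
$\frac{V}{g{\left(128 \right)}} = \frac{1870}{112} = 1870 \cdot \frac{1}{112} = \frac{935}{56}$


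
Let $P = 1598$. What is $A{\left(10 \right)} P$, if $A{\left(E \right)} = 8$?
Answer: $12784$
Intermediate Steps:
$A{\left(10 \right)} P = 8 \cdot 1598 = 12784$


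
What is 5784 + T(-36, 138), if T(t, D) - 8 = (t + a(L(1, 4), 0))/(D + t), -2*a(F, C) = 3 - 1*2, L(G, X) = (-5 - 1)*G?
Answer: 1181495/204 ≈ 5791.6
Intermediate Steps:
L(G, X) = -6*G
a(F, C) = -½ (a(F, C) = -(3 - 1*2)/2 = -(3 - 2)/2 = -½*1 = -½)
T(t, D) = 8 + (-½ + t)/(D + t) (T(t, D) = 8 + (t - ½)/(D + t) = 8 + (-½ + t)/(D + t))
5784 + T(-36, 138) = 5784 + (-½ + 8*138 + 9*(-36))/(138 - 36) = 5784 + (-½ + 1104 - 324)/102 = 5784 + (1/102)*(1559/2) = 5784 + 1559/204 = 1181495/204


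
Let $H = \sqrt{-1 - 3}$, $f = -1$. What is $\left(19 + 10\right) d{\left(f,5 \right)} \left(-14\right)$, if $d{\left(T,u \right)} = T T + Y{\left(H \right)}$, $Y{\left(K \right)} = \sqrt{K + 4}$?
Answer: $-406 - 406 \sqrt{4 + 2 i} \approx -1241.6 - 197.26 i$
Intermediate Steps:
$H = 2 i$ ($H = \sqrt{-4} = 2 i \approx 2.0 i$)
$Y{\left(K \right)} = \sqrt{4 + K}$
$d{\left(T,u \right)} = T^{2} + \sqrt{4 + 2 i}$ ($d{\left(T,u \right)} = T T + \sqrt{4 + 2 i} = T^{2} + \sqrt{4 + 2 i}$)
$\left(19 + 10\right) d{\left(f,5 \right)} \left(-14\right) = \left(19 + 10\right) \left(\left(-1\right)^{2} + \sqrt{4 + 2 i}\right) \left(-14\right) = 29 \left(1 + \sqrt{4 + 2 i}\right) \left(-14\right) = \left(29 + 29 \sqrt{4 + 2 i}\right) \left(-14\right) = -406 - 406 \sqrt{4 + 2 i}$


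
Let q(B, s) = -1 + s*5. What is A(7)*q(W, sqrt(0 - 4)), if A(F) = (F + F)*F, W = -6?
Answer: -98 + 980*I ≈ -98.0 + 980.0*I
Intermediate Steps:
A(F) = 2*F**2 (A(F) = (2*F)*F = 2*F**2)
q(B, s) = -1 + 5*s
A(7)*q(W, sqrt(0 - 4)) = (2*7**2)*(-1 + 5*sqrt(0 - 4)) = (2*49)*(-1 + 5*sqrt(-4)) = 98*(-1 + 5*(2*I)) = 98*(-1 + 10*I) = -98 + 980*I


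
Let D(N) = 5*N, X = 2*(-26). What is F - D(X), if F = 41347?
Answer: 41607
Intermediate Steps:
X = -52
F - D(X) = 41347 - 5*(-52) = 41347 - 1*(-260) = 41347 + 260 = 41607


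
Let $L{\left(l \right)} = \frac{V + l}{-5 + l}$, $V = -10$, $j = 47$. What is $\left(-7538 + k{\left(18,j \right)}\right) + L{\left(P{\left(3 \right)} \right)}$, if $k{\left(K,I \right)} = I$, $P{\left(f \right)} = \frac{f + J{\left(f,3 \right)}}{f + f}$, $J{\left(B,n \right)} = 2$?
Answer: $- \frac{37444}{5} \approx -7488.8$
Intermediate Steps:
$P{\left(f \right)} = \frac{2 + f}{2 f}$ ($P{\left(f \right)} = \frac{f + 2}{f + f} = \frac{2 + f}{2 f}$)
$L{\left(l \right)} = \frac{-10 + l}{-5 + l}$
$\left(-7538 + k{\left(18,j \right)}\right) + L{\left(P{\left(3 \right)} \right)} = \left(-7538 + 47\right) + \frac{-10 + \frac{2 + 3}{2 \cdot 3}}{-5 + \frac{2 + 3}{2 \cdot 3}} = -7491 + \frac{-10 + \frac{1}{2} \cdot \frac{1}{3} \cdot 5}{-5 + \frac{1}{2} \cdot \frac{1}{3} \cdot 5} = -7491 + \frac{-10 + \frac{5}{6}}{-5 + \frac{5}{6}} = -7491 + \frac{1}{- \frac{25}{6}} \left(- \frac{55}{6}\right) = -7491 - - \frac{11}{5} = -7491 + \frac{11}{5} = - \frac{37444}{5}$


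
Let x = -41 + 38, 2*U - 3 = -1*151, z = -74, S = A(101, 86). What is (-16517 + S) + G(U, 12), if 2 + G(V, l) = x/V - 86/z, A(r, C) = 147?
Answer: -1211439/74 ≈ -16371.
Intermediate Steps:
S = 147
U = -74 (U = 3/2 + (-1*151)/2 = 3/2 + (½)*(-151) = 3/2 - 151/2 = -74)
x = -3
G(V, l) = -31/37 - 3/V (G(V, l) = -2 + (-3/V - 86/(-74)) = -2 + (-3/V - 86*(-1/74)) = -2 + (-3/V + 43/37) = -2 + (43/37 - 3/V) = -31/37 - 3/V)
(-16517 + S) + G(U, 12) = (-16517 + 147) + (-31/37 - 3/(-74)) = -16370 + (-31/37 - 3*(-1/74)) = -16370 + (-31/37 + 3/74) = -16370 - 59/74 = -1211439/74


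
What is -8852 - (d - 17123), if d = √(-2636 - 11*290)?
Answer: 8271 - I*√5826 ≈ 8271.0 - 76.328*I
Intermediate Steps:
d = I*√5826 (d = √(-2636 - 3190) = √(-5826) = I*√5826 ≈ 76.328*I)
-8852 - (d - 17123) = -8852 - (I*√5826 - 17123) = -8852 - (-17123 + I*√5826) = -8852 + (17123 - I*√5826) = 8271 - I*√5826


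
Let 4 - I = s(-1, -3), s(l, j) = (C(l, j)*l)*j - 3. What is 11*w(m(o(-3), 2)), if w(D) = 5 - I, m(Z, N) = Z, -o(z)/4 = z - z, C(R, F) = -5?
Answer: -187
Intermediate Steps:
o(z) = 0 (o(z) = -4*(z - z) = -4*0 = 0)
s(l, j) = -3 - 5*j*l (s(l, j) = (-5*l)*j - 3 = -5*j*l - 3 = -3 - 5*j*l)
I = 22 (I = 4 - (-3 - 5*(-3)*(-1)) = 4 - (-3 - 15) = 4 - 1*(-18) = 4 + 18 = 22)
w(D) = -17 (w(D) = 5 - 1*22 = 5 - 22 = -17)
11*w(m(o(-3), 2)) = 11*(-17) = -187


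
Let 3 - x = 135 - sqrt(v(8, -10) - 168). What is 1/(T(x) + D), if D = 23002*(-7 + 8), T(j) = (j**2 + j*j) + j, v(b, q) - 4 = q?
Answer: I/(527*sqrt(174) + 57370*I) ≈ 1.7178e-5 + 2.0815e-6*I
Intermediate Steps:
v(b, q) = 4 + q
x = -132 + I*sqrt(174) (x = 3 - (135 - sqrt((4 - 10) - 168)) = 3 - (135 - sqrt(-6 - 168)) = 3 - (135 - sqrt(-174)) = 3 - (135 - I*sqrt(174)) = 3 + (-135 + I*sqrt(174)) = -132 + I*sqrt(174) ≈ -132.0 + 13.191*I)
T(j) = j + 2*j**2 (T(j) = (j**2 + j**2) + j = 2*j**2 + j = j + 2*j**2)
D = 23002 (D = 23002*1 = 23002)
1/(T(x) + D) = 1/((-132 + I*sqrt(174))*(1 + 2*(-132 + I*sqrt(174))) + 23002) = 1/((-132 + I*sqrt(174))*(1 + (-264 + 2*I*sqrt(174))) + 23002) = 1/((-132 + I*sqrt(174))*(-263 + 2*I*sqrt(174)) + 23002) = 1/((-263 + 2*I*sqrt(174))*(-132 + I*sqrt(174)) + 23002) = 1/(23002 + (-263 + 2*I*sqrt(174))*(-132 + I*sqrt(174)))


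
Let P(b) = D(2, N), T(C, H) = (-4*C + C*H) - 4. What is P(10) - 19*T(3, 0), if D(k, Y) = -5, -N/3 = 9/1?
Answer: 299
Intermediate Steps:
N = -27 (N = -27/1 = -27 ≈ -27.000)
T(C, H) = -4 - 4*C + C*H
P(b) = -5
P(10) - 19*T(3, 0) = -5 - 19*(-4 - 4*3 + 3*0) = -5 - 19*(-4 - 12 + 0) = -5 - 19*(-16) = -5 + 304 = 299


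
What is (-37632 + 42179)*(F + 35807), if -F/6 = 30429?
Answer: -667349549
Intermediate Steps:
F = -182574 (F = -6*30429 = -182574)
(-37632 + 42179)*(F + 35807) = (-37632 + 42179)*(-182574 + 35807) = 4547*(-146767) = -667349549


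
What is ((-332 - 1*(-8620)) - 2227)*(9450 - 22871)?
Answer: -81344681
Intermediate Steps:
((-332 - 1*(-8620)) - 2227)*(9450 - 22871) = ((-332 + 8620) - 2227)*(-13421) = (8288 - 2227)*(-13421) = 6061*(-13421) = -81344681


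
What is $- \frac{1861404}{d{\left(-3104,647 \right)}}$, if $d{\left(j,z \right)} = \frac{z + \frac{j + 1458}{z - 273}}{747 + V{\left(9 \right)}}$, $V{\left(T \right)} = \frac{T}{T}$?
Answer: $- \frac{130182872952}{60083} \approx -2.1667 \cdot 10^{6}$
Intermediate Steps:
$V{\left(T \right)} = 1$
$d{\left(j,z \right)} = \frac{z}{748} + \frac{1458 + j}{748 \left(-273 + z\right)}$ ($d{\left(j,z \right)} = \frac{z + \frac{j + 1458}{z - 273}}{747 + 1} = \frac{z + \frac{1458 + j}{-273 + z}}{748} = \left(z + \frac{1458 + j}{-273 + z}\right) \frac{1}{748} = \frac{z}{748} + \frac{1458 + j}{748 \left(-273 + z\right)}$)
$- \frac{1861404}{d{\left(-3104,647 \right)}} = - \frac{1861404}{\frac{1}{748} \frac{1}{-273 + 647} \left(1458 - 3104 + 647^{2} - 176631\right)} = - \frac{1861404}{\frac{1}{748} \cdot \frac{1}{374} \left(1458 - 3104 + 418609 - 176631\right)} = - \frac{1861404}{\frac{1}{748} \cdot \frac{1}{374} \cdot 240332} = - \frac{1861404}{\frac{60083}{69938}} = \left(-1861404\right) \frac{69938}{60083} = - \frac{130182872952}{60083}$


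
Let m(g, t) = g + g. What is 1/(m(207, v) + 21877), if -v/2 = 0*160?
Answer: 1/22291 ≈ 4.4861e-5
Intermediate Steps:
v = 0 (v = -0*160 = -2*0 = 0)
m(g, t) = 2*g
1/(m(207, v) + 21877) = 1/(2*207 + 21877) = 1/(414 + 21877) = 1/22291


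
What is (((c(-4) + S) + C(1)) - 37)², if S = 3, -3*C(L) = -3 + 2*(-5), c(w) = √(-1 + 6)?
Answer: 7966/9 - 178*√5/3 ≈ 752.44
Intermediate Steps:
c(w) = √5
C(L) = 13/3 (C(L) = -(-3 + 2*(-5))/3 = -(-3 - 10)/3 = -⅓*(-13) = 13/3)
(((c(-4) + S) + C(1)) - 37)² = (((√5 + 3) + 13/3) - 37)² = (((3 + √5) + 13/3) - 37)² = ((22/3 + √5) - 37)² = (-89/3 + √5)²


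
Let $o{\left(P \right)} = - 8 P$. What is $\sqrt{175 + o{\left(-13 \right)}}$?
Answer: $3 \sqrt{31} \approx 16.703$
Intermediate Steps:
$\sqrt{175 + o{\left(-13 \right)}} = \sqrt{175 - -104} = \sqrt{175 + 104} = \sqrt{279} = 3 \sqrt{31}$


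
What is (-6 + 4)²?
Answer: 4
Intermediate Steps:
(-6 + 4)² = (-2)² = 4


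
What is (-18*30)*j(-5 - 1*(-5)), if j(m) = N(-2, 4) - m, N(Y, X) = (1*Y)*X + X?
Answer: 2160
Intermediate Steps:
N(Y, X) = X + X*Y (N(Y, X) = Y*X + X = X*Y + X = X + X*Y)
j(m) = -4 - m (j(m) = 4*(1 - 2) - m = 4*(-1) - m = -4 - m)
(-18*30)*j(-5 - 1*(-5)) = (-18*30)*(-4 - (-5 - 1*(-5))) = -540*(-4 - (-5 + 5)) = -540*(-4 - 1*0) = -540*(-4 + 0) = -540*(-4) = 2160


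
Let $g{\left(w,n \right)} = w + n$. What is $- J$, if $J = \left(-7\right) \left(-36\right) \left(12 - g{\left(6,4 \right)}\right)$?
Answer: $-504$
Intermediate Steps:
$g{\left(w,n \right)} = n + w$
$J = 504$ ($J = \left(-7\right) \left(-36\right) \left(12 - \left(4 + 6\right)\right) = 252 \left(12 - 10\right) = 252 \cdot 2 = 504$)
$- J = \left(-1\right) 504 = -504$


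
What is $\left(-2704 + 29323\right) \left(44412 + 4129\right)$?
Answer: $1292112879$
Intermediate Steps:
$\left(-2704 + 29323\right) \left(44412 + 4129\right) = 26619 \cdot 48541 = 1292112879$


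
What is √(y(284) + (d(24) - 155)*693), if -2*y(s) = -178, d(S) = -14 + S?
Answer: 2*I*√25099 ≈ 316.85*I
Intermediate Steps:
y(s) = 89 (y(s) = -½*(-178) = 89)
√(y(284) + (d(24) - 155)*693) = √(89 + ((-14 + 24) - 155)*693) = √(89 + (10 - 155)*693) = √(89 - 145*693) = √(89 - 100485) = √(-100396) = 2*I*√25099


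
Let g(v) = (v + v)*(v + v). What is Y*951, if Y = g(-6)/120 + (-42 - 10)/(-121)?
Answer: 937686/605 ≈ 1549.9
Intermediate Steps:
g(v) = 4*v² (g(v) = (2*v)*(2*v) = 4*v²)
Y = 986/605 (Y = (4*(-6)²)/120 + (-42 - 10)/(-121) = (4*36)*(1/120) - 52*(-1/121) = 144*(1/120) + 52/121 = 6/5 + 52/121 = 986/605 ≈ 1.6298)
Y*951 = (986/605)*951 = 937686/605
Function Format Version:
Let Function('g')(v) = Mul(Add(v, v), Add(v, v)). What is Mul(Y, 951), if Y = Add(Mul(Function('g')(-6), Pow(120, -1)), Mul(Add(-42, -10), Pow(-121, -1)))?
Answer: Rational(937686, 605) ≈ 1549.9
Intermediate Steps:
Function('g')(v) = Mul(4, Pow(v, 2)) (Function('g')(v) = Mul(Mul(2, v), Mul(2, v)) = Mul(4, Pow(v, 2)))
Y = Rational(986, 605) (Y = Add(Mul(Mul(4, Pow(-6, 2)), Pow(120, -1)), Mul(Add(-42, -10), Pow(-121, -1))) = Add(Mul(Mul(4, 36), Rational(1, 120)), Mul(-52, Rational(-1, 121))) = Add(Mul(144, Rational(1, 120)), Rational(52, 121)) = Add(Rational(6, 5), Rational(52, 121)) = Rational(986, 605) ≈ 1.6298)
Mul(Y, 951) = Mul(Rational(986, 605), 951) = Rational(937686, 605)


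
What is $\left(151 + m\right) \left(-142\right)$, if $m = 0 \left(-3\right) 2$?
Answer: $-21442$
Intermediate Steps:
$m = 0$ ($m = 0 \cdot 2 = 0$)
$\left(151 + m\right) \left(-142\right) = \left(151 + 0\right) \left(-142\right) = 151 \left(-142\right) = -21442$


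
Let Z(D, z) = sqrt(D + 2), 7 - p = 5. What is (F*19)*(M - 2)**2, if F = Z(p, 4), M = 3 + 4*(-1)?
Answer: 342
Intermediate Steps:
p = 2 (p = 7 - 1*5 = 7 - 5 = 2)
Z(D, z) = sqrt(2 + D)
M = -1 (M = 3 - 4 = -1)
F = 2 (F = sqrt(2 + 2) = sqrt(4) = 2)
(F*19)*(M - 2)**2 = (2*19)*(-1 - 2)**2 = 38*(-3)**2 = 38*9 = 342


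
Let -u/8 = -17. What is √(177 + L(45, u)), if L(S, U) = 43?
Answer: 2*√55 ≈ 14.832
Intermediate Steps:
u = 136 (u = -8*(-17) = 136)
√(177 + L(45, u)) = √(177 + 43) = √220 = 2*√55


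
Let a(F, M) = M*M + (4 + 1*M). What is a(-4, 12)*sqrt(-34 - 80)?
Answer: 160*I*sqrt(114) ≈ 1708.3*I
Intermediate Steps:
a(F, M) = 4 + M + M**2 (a(F, M) = M**2 + (4 + M) = 4 + M + M**2)
a(-4, 12)*sqrt(-34 - 80) = (4 + 12 + 12**2)*sqrt(-34 - 80) = (4 + 12 + 144)*sqrt(-114) = 160*(I*sqrt(114)) = 160*I*sqrt(114)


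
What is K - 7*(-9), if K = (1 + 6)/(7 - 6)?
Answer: 70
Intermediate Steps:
K = 7 (K = 7/1 = 7*1 = 7)
K - 7*(-9) = 7 - 7*(-9) = 7 + 63 = 70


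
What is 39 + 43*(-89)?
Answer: -3788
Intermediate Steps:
39 + 43*(-89) = 39 - 3827 = -3788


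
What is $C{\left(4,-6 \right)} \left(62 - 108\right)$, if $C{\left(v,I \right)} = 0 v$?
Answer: $0$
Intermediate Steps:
$C{\left(v,I \right)} = 0$
$C{\left(4,-6 \right)} \left(62 - 108\right) = 0 \left(62 - 108\right) = 0 \left(-46\right) = 0$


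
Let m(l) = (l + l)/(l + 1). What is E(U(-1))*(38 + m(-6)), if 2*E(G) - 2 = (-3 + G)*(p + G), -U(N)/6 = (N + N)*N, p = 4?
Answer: 12322/5 ≈ 2464.4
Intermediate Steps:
U(N) = -12*N² (U(N) = -6*(N + N)*N = -6*2*N*N = -12*N²)
E(G) = 1 + (-3 + G)*(4 + G)/2 (E(G) = 1 + ((-3 + G)*(4 + G))/2 = 1 + (-3 + G)*(4 + G)/2)
m(l) = 2*l/(1 + l) (m(l) = (2*l)/(1 + l) = 2*l/(1 + l))
E(U(-1))*(38 + m(-6)) = (-5 + (-12*(-1)²)/2 + (-12*(-1)²)²/2)*(38 + 2*(-6)/(1 - 6)) = (-5 + (-12*1)/2 + (-12*1)²/2)*(38 + 2*(-6)/(-5)) = (-5 + (½)*(-12) + (½)*(-12)²)*(38 + 2*(-6)*(-⅕)) = (-5 - 6 + (½)*144)*(38 + 12/5) = (-5 - 6 + 72)*(202/5) = 61*(202/5) = 12322/5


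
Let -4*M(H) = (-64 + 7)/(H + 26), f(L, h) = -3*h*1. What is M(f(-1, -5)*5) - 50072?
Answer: -20229031/404 ≈ -50072.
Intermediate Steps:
f(L, h) = -3*h
M(H) = 57/(4*(26 + H)) (M(H) = -(-64 + 7)/(4*(H + 26)) = -(-57)/(4*(26 + H)) = 57/(4*(26 + H)))
M(f(-1, -5)*5) - 50072 = 57/(4*(26 - 3*(-5)*5)) - 50072 = 57/(4*(26 + 15*5)) - 50072 = 57/(4*(26 + 75)) - 50072 = (57/4)/101 - 50072 = (57/4)*(1/101) - 50072 = 57/404 - 50072 = -20229031/404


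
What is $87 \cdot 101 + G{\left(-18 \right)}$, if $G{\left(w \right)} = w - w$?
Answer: $8787$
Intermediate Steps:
$G{\left(w \right)} = 0$
$87 \cdot 101 + G{\left(-18 \right)} = 87 \cdot 101 + 0 = 8787 + 0 = 8787$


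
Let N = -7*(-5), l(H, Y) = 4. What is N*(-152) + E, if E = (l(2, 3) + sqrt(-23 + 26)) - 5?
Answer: -5321 + sqrt(3) ≈ -5319.3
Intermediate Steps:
N = 35
E = -1 + sqrt(3) (E = (4 + sqrt(-23 + 26)) - 5 = (4 + sqrt(3)) - 5 = -1 + sqrt(3) ≈ 0.73205)
N*(-152) + E = 35*(-152) + (-1 + sqrt(3)) = -5320 + (-1 + sqrt(3)) = -5321 + sqrt(3)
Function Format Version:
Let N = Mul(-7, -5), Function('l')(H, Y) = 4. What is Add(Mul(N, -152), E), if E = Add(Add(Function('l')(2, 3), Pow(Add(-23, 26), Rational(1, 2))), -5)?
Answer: Add(-5321, Pow(3, Rational(1, 2))) ≈ -5319.3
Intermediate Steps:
N = 35
E = Add(-1, Pow(3, Rational(1, 2))) (E = Add(Add(4, Pow(Add(-23, 26), Rational(1, 2))), -5) = Add(Add(4, Pow(3, Rational(1, 2))), -5) = Add(-1, Pow(3, Rational(1, 2))) ≈ 0.73205)
Add(Mul(N, -152), E) = Add(Mul(35, -152), Add(-1, Pow(3, Rational(1, 2)))) = Add(-5320, Add(-1, Pow(3, Rational(1, 2)))) = Add(-5321, Pow(3, Rational(1, 2)))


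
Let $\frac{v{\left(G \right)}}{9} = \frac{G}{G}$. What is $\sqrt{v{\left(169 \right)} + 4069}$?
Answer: $\sqrt{4078} \approx 63.859$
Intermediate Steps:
$v{\left(G \right)} = 9$ ($v{\left(G \right)} = 9 \frac{G}{G} = 9 \cdot 1 = 9$)
$\sqrt{v{\left(169 \right)} + 4069} = \sqrt{9 + 4069} = \sqrt{4078}$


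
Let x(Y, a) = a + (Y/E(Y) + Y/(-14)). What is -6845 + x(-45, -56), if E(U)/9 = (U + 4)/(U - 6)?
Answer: -3962899/574 ≈ -6904.0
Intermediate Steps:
E(U) = 9*(4 + U)/(-6 + U) (E(U) = 9*((U + 4)/(U - 6)) = 9*((4 + U)/(-6 + U)) = 9*(4 + U)/(-6 + U))
x(Y, a) = a - Y/14 + Y*(-6 + Y)/(9*(4 + Y)) (x(Y, a) = a + (Y/((9*(4 + Y)/(-6 + Y))) + Y/(-14)) = a + (Y*((-6 + Y)/(9*(4 + Y))) + Y*(-1/14)) = a + (Y*(-6 + Y)/(9*(4 + Y)) - Y/14) = a + (-Y/14 + Y*(-6 + Y)/(9*(4 + Y))) = a - Y/14 + Y*(-6 + Y)/(9*(4 + Y)))
-6845 + x(-45, -56) = -6845 + ((⅑)*(-45)*(-6 - 45) + (4 - 45)*(-1*(-45) + 14*(-56))/14)/(4 - 45) = -6845 + ((⅑)*(-45)*(-51) + (1/14)*(-41)*(45 - 784))/(-41) = -6845 - (255 + (1/14)*(-41)*(-739))/41 = -6845 - (255 + 30299/14)/41 = -6845 - 1/41*33869/14 = -6845 - 33869/574 = -3962899/574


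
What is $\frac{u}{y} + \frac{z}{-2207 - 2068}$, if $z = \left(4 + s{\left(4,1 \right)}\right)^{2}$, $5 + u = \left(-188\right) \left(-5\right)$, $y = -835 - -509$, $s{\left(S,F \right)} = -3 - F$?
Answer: $- \frac{935}{326} \approx -2.8681$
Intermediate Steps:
$y = -326$ ($y = -835 + 509 = -326$)
$u = 935$ ($u = -5 - -940 = -5 + 940 = 935$)
$z = 0$ ($z = \left(4 - 4\right)^{2} = 0^{2} = 0$)
$\frac{u}{y} + \frac{z}{-2207 - 2068} = \frac{935}{-326} + \frac{0}{-2207 - 2068} = 935 \left(- \frac{1}{326}\right) + \frac{0}{-4275} = - \frac{935}{326} + 0 \left(- \frac{1}{4275}\right) = - \frac{935}{326} + 0 = - \frac{935}{326}$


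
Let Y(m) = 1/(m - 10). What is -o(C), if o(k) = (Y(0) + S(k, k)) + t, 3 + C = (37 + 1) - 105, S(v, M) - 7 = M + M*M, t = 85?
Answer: -49219/10 ≈ -4921.9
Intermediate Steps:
Y(m) = 1/(-10 + m)
S(v, M) = 7 + M + M**2 (S(v, M) = 7 + (M + M*M) = 7 + (M + M**2) = 7 + M + M**2)
C = -70 (C = -3 + ((37 + 1) - 105) = -3 + (38 - 105) = -3 - 67 = -70)
o(k) = 919/10 + k + k**2 (o(k) = (1/(-10 + 0) + (7 + k + k**2)) + 85 = (1/(-10) + (7 + k + k**2)) + 85 = (-1/10 + (7 + k + k**2)) + 85 = (69/10 + k + k**2) + 85 = 919/10 + k + k**2)
-o(C) = -(919/10 - 70 + (-70)**2) = -(919/10 - 70 + 4900) = -1*49219/10 = -49219/10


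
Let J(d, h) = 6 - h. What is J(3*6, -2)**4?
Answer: 4096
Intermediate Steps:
J(3*6, -2)**4 = (6 - 1*(-2))**4 = (6 + 2)**4 = 8**4 = 4096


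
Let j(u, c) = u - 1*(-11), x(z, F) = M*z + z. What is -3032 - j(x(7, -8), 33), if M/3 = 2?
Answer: -3092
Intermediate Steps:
M = 6 (M = 3*2 = 6)
x(z, F) = 7*z (x(z, F) = 6*z + z = 7*z)
j(u, c) = 11 + u (j(u, c) = u + 11 = 11 + u)
-3032 - j(x(7, -8), 33) = -3032 - (11 + 7*7) = -3032 - (11 + 49) = -3032 - 1*60 = -3032 - 60 = -3092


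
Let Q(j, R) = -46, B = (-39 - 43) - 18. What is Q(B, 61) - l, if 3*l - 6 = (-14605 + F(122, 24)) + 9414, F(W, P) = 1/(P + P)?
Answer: 242255/144 ≈ 1682.3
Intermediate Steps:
B = -100 (B = -82 - 18 = -100)
F(W, P) = 1/(2*P)
l = -248879/144 (l = 2 + ((-14605 + (1/2)/24) + 9414)/3 = 2 + ((-14605 + (1/2)*(1/24)) + 9414)/3 = 2 + ((-14605 + 1/48) + 9414)/3 = 2 + (-701039/48 + 9414)/3 = 2 + (1/3)*(-249167/48) = 2 - 249167/144 = -248879/144 ≈ -1728.3)
Q(B, 61) - l = -46 - 1*(-248879/144) = -46 + 248879/144 = 242255/144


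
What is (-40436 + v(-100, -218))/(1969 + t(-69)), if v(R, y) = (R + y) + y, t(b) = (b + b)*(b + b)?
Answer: -40972/21013 ≈ -1.9498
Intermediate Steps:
t(b) = 4*b² (t(b) = (2*b)*(2*b) = 4*b²)
v(R, y) = R + 2*y
(-40436 + v(-100, -218))/(1969 + t(-69)) = (-40436 + (-100 + 2*(-218)))/(1969 + 4*(-69)²) = (-40436 + (-100 - 436))/(1969 + 4*4761) = (-40436 - 536)/(1969 + 19044) = -40972/21013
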